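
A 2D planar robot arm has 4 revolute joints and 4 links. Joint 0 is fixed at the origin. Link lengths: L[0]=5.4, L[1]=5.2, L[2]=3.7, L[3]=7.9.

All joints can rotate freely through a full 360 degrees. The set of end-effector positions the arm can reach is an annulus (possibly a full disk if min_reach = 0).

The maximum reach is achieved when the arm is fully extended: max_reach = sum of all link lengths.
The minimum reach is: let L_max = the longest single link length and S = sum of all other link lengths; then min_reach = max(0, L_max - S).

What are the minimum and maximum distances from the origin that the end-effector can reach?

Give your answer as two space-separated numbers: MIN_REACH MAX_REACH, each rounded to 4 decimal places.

Link lengths: [5.4, 5.2, 3.7, 7.9]
max_reach = 5.4 + 5.2 + 3.7 + 7.9 = 22.2
L_max = max([5.4, 5.2, 3.7, 7.9]) = 7.9
S (sum of others) = 22.2 - 7.9 = 14.3
min_reach = max(0, 7.9 - 14.3) = max(0, -6.4) = 0

Answer: 0.0000 22.2000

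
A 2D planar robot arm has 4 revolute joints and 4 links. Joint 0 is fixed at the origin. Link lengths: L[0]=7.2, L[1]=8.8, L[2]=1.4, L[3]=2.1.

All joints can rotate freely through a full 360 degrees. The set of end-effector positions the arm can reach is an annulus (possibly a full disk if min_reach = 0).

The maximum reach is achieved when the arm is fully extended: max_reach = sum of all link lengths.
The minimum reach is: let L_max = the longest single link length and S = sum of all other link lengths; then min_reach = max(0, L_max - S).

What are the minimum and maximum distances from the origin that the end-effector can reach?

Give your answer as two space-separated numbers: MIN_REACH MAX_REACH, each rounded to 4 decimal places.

Link lengths: [7.2, 8.8, 1.4, 2.1]
max_reach = 7.2 + 8.8 + 1.4 + 2.1 = 19.5
L_max = max([7.2, 8.8, 1.4, 2.1]) = 8.8
S (sum of others) = 19.5 - 8.8 = 10.7
min_reach = max(0, 8.8 - 10.7) = max(0, -1.9) = 0

Answer: 0.0000 19.5000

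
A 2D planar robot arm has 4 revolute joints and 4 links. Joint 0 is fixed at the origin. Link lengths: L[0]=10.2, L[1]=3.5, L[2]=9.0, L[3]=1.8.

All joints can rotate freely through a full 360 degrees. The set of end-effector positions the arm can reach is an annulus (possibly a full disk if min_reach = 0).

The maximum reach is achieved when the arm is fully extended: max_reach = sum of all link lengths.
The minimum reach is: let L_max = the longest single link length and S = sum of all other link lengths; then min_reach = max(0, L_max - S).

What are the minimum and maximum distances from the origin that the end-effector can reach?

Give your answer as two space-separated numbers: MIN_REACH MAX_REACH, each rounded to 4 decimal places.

Answer: 0.0000 24.5000

Derivation:
Link lengths: [10.2, 3.5, 9.0, 1.8]
max_reach = 10.2 + 3.5 + 9 + 1.8 = 24.5
L_max = max([10.2, 3.5, 9.0, 1.8]) = 10.2
S (sum of others) = 24.5 - 10.2 = 14.3
min_reach = max(0, 10.2 - 14.3) = max(0, -4.1) = 0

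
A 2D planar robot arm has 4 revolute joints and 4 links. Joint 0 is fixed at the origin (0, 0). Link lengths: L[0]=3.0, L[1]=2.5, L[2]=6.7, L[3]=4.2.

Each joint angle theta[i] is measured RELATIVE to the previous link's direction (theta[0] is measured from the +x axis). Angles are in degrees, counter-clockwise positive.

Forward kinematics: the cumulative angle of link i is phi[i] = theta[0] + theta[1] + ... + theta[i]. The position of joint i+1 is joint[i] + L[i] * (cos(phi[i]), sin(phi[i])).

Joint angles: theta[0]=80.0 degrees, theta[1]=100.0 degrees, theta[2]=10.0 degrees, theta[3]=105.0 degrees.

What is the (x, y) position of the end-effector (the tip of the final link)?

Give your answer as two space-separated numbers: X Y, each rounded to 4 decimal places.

Answer: -6.8023 -2.0155

Derivation:
joint[0] = (0.0000, 0.0000)  (base)
link 0: phi[0] = 80 = 80 deg
  cos(80 deg) = 0.1736, sin(80 deg) = 0.9848
  joint[1] = (0.0000, 0.0000) + 3 * (0.1736, 0.9848) = (0.0000 + 0.5209, 0.0000 + 2.9544) = (0.5209, 2.9544)
link 1: phi[1] = 80 + 100 = 180 deg
  cos(180 deg) = -1.0000, sin(180 deg) = 0.0000
  joint[2] = (0.5209, 2.9544) + 2.5 * (-1.0000, 0.0000) = (0.5209 + -2.5000, 2.9544 + 0.0000) = (-1.9791, 2.9544)
link 2: phi[2] = 80 + 100 + 10 = 190 deg
  cos(190 deg) = -0.9848, sin(190 deg) = -0.1736
  joint[3] = (-1.9791, 2.9544) + 6.7 * (-0.9848, -0.1736) = (-1.9791 + -6.5982, 2.9544 + -1.1634) = (-8.5773, 1.7910)
link 3: phi[3] = 80 + 100 + 10 + 105 = 295 deg
  cos(295 deg) = 0.4226, sin(295 deg) = -0.9063
  joint[4] = (-8.5773, 1.7910) + 4.2 * (0.4226, -0.9063) = (-8.5773 + 1.7750, 1.7910 + -3.8065) = (-6.8023, -2.0155)
End effector: (-6.8023, -2.0155)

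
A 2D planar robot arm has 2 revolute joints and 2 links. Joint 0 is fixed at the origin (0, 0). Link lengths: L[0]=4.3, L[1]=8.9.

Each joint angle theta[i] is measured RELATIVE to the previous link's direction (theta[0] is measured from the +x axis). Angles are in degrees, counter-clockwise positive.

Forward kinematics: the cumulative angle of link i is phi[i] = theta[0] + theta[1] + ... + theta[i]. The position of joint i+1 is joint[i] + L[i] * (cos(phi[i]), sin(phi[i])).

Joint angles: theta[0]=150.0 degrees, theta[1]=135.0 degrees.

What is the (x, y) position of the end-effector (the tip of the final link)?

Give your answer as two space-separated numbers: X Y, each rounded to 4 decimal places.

Answer: -1.4204 -6.4467

Derivation:
joint[0] = (0.0000, 0.0000)  (base)
link 0: phi[0] = 150 = 150 deg
  cos(150 deg) = -0.8660, sin(150 deg) = 0.5000
  joint[1] = (0.0000, 0.0000) + 4.3 * (-0.8660, 0.5000) = (0.0000 + -3.7239, 0.0000 + 2.1500) = (-3.7239, 2.1500)
link 1: phi[1] = 150 + 135 = 285 deg
  cos(285 deg) = 0.2588, sin(285 deg) = -0.9659
  joint[2] = (-3.7239, 2.1500) + 8.9 * (0.2588, -0.9659) = (-3.7239 + 2.3035, 2.1500 + -8.5967) = (-1.4204, -6.4467)
End effector: (-1.4204, -6.4467)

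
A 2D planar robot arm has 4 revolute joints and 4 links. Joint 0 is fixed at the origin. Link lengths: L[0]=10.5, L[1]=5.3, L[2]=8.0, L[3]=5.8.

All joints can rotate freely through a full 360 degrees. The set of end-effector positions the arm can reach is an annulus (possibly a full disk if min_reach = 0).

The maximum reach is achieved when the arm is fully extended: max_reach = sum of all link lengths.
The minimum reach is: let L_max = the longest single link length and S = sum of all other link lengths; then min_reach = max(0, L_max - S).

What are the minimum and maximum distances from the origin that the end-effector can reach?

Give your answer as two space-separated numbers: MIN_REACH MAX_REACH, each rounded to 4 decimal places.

Answer: 0.0000 29.6000

Derivation:
Link lengths: [10.5, 5.3, 8.0, 5.8]
max_reach = 10.5 + 5.3 + 8 + 5.8 = 29.6
L_max = max([10.5, 5.3, 8.0, 5.8]) = 10.5
S (sum of others) = 29.6 - 10.5 = 19.1
min_reach = max(0, 10.5 - 19.1) = max(0, -8.6) = 0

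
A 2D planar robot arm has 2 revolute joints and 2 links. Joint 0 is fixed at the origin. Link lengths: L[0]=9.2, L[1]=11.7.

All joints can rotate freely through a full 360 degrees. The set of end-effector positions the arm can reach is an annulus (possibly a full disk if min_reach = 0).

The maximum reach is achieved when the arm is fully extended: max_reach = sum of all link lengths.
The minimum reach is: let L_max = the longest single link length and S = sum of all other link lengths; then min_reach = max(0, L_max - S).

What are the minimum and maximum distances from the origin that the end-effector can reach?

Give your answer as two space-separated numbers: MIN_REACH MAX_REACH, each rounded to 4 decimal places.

Answer: 2.5000 20.9000

Derivation:
Link lengths: [9.2, 11.7]
max_reach = 9.2 + 11.7 = 20.9
L_max = max([9.2, 11.7]) = 11.7
S (sum of others) = 20.9 - 11.7 = 9.2
min_reach = max(0, 11.7 - 9.2) = max(0, 2.5) = 2.5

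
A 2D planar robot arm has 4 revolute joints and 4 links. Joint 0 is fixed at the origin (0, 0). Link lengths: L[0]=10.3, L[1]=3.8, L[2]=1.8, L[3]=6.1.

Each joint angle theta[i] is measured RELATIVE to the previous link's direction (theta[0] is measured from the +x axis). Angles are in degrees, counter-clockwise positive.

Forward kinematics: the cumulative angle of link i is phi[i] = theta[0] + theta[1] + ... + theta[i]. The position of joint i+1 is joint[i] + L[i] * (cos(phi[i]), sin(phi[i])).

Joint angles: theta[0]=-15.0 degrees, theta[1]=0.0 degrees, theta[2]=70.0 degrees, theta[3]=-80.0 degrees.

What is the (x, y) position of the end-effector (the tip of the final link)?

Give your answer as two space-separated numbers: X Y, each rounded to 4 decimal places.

Answer: 20.1805 -4.7528

Derivation:
joint[0] = (0.0000, 0.0000)  (base)
link 0: phi[0] = -15 = -15 deg
  cos(-15 deg) = 0.9659, sin(-15 deg) = -0.2588
  joint[1] = (0.0000, 0.0000) + 10.3 * (0.9659, -0.2588) = (0.0000 + 9.9490, 0.0000 + -2.6658) = (9.9490, -2.6658)
link 1: phi[1] = -15 + 0 = -15 deg
  cos(-15 deg) = 0.9659, sin(-15 deg) = -0.2588
  joint[2] = (9.9490, -2.6658) + 3.8 * (0.9659, -0.2588) = (9.9490 + 3.6705, -2.6658 + -0.9835) = (13.6196, -3.6493)
link 2: phi[2] = -15 + 0 + 70 = 55 deg
  cos(55 deg) = 0.5736, sin(55 deg) = 0.8192
  joint[3] = (13.6196, -3.6493) + 1.8 * (0.5736, 0.8192) = (13.6196 + 1.0324, -3.6493 + 1.4745) = (14.6520, -2.1749)
link 3: phi[3] = -15 + 0 + 70 + -80 = -25 deg
  cos(-25 deg) = 0.9063, sin(-25 deg) = -0.4226
  joint[4] = (14.6520, -2.1749) + 6.1 * (0.9063, -0.4226) = (14.6520 + 5.5285, -2.1749 + -2.5780) = (20.1805, -4.7528)
End effector: (20.1805, -4.7528)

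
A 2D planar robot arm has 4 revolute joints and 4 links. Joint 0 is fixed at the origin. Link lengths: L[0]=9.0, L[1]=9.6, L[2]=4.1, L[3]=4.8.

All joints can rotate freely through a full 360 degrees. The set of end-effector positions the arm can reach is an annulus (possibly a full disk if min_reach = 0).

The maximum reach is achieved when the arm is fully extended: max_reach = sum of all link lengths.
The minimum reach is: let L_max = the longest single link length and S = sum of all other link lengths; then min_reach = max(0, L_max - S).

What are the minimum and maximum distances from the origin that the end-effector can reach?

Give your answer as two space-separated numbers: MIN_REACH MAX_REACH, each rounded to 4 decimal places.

Link lengths: [9.0, 9.6, 4.1, 4.8]
max_reach = 9 + 9.6 + 4.1 + 4.8 = 27.5
L_max = max([9.0, 9.6, 4.1, 4.8]) = 9.6
S (sum of others) = 27.5 - 9.6 = 17.9
min_reach = max(0, 9.6 - 17.9) = max(0, -8.3) = 0

Answer: 0.0000 27.5000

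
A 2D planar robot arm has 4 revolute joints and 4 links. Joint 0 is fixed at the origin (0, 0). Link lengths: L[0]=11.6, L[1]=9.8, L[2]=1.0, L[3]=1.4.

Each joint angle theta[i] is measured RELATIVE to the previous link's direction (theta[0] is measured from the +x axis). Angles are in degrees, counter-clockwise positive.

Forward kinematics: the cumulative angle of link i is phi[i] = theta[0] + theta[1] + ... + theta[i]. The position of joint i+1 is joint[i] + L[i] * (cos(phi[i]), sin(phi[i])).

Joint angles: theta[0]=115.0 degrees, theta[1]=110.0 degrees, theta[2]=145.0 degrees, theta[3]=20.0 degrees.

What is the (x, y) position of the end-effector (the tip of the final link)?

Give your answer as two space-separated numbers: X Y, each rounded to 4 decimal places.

Answer: -9.6348 4.4572

Derivation:
joint[0] = (0.0000, 0.0000)  (base)
link 0: phi[0] = 115 = 115 deg
  cos(115 deg) = -0.4226, sin(115 deg) = 0.9063
  joint[1] = (0.0000, 0.0000) + 11.6 * (-0.4226, 0.9063) = (0.0000 + -4.9024, 0.0000 + 10.5132) = (-4.9024, 10.5132)
link 1: phi[1] = 115 + 110 = 225 deg
  cos(225 deg) = -0.7071, sin(225 deg) = -0.7071
  joint[2] = (-4.9024, 10.5132) + 9.8 * (-0.7071, -0.7071) = (-4.9024 + -6.9296, 10.5132 + -6.9296) = (-11.8320, 3.5835)
link 2: phi[2] = 115 + 110 + 145 = 370 deg
  cos(370 deg) = 0.9848, sin(370 deg) = 0.1736
  joint[3] = (-11.8320, 3.5835) + 1 * (0.9848, 0.1736) = (-11.8320 + 0.9848, 3.5835 + 0.1736) = (-10.8472, 3.7572)
link 3: phi[3] = 115 + 110 + 145 + 20 = 390 deg
  cos(390 deg) = 0.8660, sin(390 deg) = 0.5000
  joint[4] = (-10.8472, 3.7572) + 1.4 * (0.8660, 0.5000) = (-10.8472 + 1.2124, 3.7572 + 0.7000) = (-9.6348, 4.4572)
End effector: (-9.6348, 4.4572)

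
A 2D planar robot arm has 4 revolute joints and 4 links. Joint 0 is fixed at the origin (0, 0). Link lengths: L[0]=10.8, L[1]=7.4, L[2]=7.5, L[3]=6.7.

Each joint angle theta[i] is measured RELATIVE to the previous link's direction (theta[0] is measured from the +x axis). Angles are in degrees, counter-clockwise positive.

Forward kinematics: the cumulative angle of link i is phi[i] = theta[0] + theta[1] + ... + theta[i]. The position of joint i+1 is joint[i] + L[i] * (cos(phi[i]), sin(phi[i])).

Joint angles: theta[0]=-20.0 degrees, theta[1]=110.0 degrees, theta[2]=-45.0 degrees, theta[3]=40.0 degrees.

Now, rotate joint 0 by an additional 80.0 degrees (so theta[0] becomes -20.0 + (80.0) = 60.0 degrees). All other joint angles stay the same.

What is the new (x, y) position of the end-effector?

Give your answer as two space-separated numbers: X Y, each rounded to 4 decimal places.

Answer: -12.6611 18.5158

Derivation:
joint[0] = (0.0000, 0.0000)  (base)
link 0: phi[0] = 60 = 60 deg
  cos(60 deg) = 0.5000, sin(60 deg) = 0.8660
  joint[1] = (0.0000, 0.0000) + 10.8 * (0.5000, 0.8660) = (0.0000 + 5.4000, 0.0000 + 9.3531) = (5.4000, 9.3531)
link 1: phi[1] = 60 + 110 = 170 deg
  cos(170 deg) = -0.9848, sin(170 deg) = 0.1736
  joint[2] = (5.4000, 9.3531) + 7.4 * (-0.9848, 0.1736) = (5.4000 + -7.2876, 9.3531 + 1.2850) = (-1.8876, 10.6381)
link 2: phi[2] = 60 + 110 + -45 = 125 deg
  cos(125 deg) = -0.5736, sin(125 deg) = 0.8192
  joint[3] = (-1.8876, 10.6381) + 7.5 * (-0.5736, 0.8192) = (-1.8876 + -4.3018, 10.6381 + 6.1436) = (-6.1894, 16.7817)
link 3: phi[3] = 60 + 110 + -45 + 40 = 165 deg
  cos(165 deg) = -0.9659, sin(165 deg) = 0.2588
  joint[4] = (-6.1894, 16.7817) + 6.7 * (-0.9659, 0.2588) = (-6.1894 + -6.4717, 16.7817 + 1.7341) = (-12.6611, 18.5158)
End effector: (-12.6611, 18.5158)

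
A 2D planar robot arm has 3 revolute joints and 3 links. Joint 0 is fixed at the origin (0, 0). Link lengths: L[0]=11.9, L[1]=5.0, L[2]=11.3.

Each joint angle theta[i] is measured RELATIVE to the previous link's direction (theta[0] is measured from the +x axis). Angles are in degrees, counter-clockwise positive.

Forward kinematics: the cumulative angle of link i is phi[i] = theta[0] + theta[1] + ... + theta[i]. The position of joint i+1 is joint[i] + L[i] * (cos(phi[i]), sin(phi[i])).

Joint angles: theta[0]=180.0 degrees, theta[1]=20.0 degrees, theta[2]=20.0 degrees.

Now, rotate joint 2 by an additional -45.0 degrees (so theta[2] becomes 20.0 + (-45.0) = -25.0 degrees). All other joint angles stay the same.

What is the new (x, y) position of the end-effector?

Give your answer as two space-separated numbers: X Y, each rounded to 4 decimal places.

Answer: -27.8555 -0.7252

Derivation:
joint[0] = (0.0000, 0.0000)  (base)
link 0: phi[0] = 180 = 180 deg
  cos(180 deg) = -1.0000, sin(180 deg) = 0.0000
  joint[1] = (0.0000, 0.0000) + 11.9 * (-1.0000, 0.0000) = (0.0000 + -11.9000, 0.0000 + 0.0000) = (-11.9000, 0.0000)
link 1: phi[1] = 180 + 20 = 200 deg
  cos(200 deg) = -0.9397, sin(200 deg) = -0.3420
  joint[2] = (-11.9000, 0.0000) + 5 * (-0.9397, -0.3420) = (-11.9000 + -4.6985, 0.0000 + -1.7101) = (-16.5985, -1.7101)
link 2: phi[2] = 180 + 20 + -25 = 175 deg
  cos(175 deg) = -0.9962, sin(175 deg) = 0.0872
  joint[3] = (-16.5985, -1.7101) + 11.3 * (-0.9962, 0.0872) = (-16.5985 + -11.2570, -1.7101 + 0.9849) = (-27.8555, -0.7252)
End effector: (-27.8555, -0.7252)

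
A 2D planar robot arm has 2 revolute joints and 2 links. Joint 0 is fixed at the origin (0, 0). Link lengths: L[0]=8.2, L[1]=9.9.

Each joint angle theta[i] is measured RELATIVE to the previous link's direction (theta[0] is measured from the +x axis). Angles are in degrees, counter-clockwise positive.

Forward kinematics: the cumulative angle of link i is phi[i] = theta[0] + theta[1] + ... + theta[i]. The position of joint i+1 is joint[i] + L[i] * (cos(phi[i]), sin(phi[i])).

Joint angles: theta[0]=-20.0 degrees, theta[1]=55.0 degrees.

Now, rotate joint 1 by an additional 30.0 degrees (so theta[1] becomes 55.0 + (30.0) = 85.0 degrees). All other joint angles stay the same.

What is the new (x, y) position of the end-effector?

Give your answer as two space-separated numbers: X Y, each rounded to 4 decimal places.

Answer: 11.8894 6.1679

Derivation:
joint[0] = (0.0000, 0.0000)  (base)
link 0: phi[0] = -20 = -20 deg
  cos(-20 deg) = 0.9397, sin(-20 deg) = -0.3420
  joint[1] = (0.0000, 0.0000) + 8.2 * (0.9397, -0.3420) = (0.0000 + 7.7055, 0.0000 + -2.8046) = (7.7055, -2.8046)
link 1: phi[1] = -20 + 85 = 65 deg
  cos(65 deg) = 0.4226, sin(65 deg) = 0.9063
  joint[2] = (7.7055, -2.8046) + 9.9 * (0.4226, 0.9063) = (7.7055 + 4.1839, -2.8046 + 8.9724) = (11.8894, 6.1679)
End effector: (11.8894, 6.1679)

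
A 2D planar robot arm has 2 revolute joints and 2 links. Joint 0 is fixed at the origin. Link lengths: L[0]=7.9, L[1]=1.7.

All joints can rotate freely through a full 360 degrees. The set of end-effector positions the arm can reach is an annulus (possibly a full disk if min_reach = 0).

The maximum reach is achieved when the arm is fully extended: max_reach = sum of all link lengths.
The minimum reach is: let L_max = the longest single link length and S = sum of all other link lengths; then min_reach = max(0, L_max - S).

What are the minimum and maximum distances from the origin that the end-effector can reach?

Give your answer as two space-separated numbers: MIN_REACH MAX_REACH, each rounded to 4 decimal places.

Link lengths: [7.9, 1.7]
max_reach = 7.9 + 1.7 = 9.6
L_max = max([7.9, 1.7]) = 7.9
S (sum of others) = 9.6 - 7.9 = 1.7
min_reach = max(0, 7.9 - 1.7) = max(0, 6.2) = 6.2

Answer: 6.2000 9.6000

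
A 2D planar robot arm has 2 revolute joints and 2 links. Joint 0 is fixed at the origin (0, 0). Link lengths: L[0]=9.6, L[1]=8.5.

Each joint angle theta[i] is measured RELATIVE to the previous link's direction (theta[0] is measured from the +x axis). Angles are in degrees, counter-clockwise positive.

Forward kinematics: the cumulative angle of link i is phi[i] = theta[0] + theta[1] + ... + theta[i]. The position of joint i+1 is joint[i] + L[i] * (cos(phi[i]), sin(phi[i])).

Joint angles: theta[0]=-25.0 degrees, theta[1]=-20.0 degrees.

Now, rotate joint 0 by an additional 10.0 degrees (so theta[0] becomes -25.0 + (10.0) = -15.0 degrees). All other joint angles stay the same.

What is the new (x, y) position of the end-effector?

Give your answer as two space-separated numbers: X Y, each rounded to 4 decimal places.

joint[0] = (0.0000, 0.0000)  (base)
link 0: phi[0] = -15 = -15 deg
  cos(-15 deg) = 0.9659, sin(-15 deg) = -0.2588
  joint[1] = (0.0000, 0.0000) + 9.6 * (0.9659, -0.2588) = (0.0000 + 9.2729, 0.0000 + -2.4847) = (9.2729, -2.4847)
link 1: phi[1] = -15 + -20 = -35 deg
  cos(-35 deg) = 0.8192, sin(-35 deg) = -0.5736
  joint[2] = (9.2729, -2.4847) + 8.5 * (0.8192, -0.5736) = (9.2729 + 6.9628, -2.4847 + -4.8754) = (16.2357, -7.3601)
End effector: (16.2357, -7.3601)

Answer: 16.2357 -7.3601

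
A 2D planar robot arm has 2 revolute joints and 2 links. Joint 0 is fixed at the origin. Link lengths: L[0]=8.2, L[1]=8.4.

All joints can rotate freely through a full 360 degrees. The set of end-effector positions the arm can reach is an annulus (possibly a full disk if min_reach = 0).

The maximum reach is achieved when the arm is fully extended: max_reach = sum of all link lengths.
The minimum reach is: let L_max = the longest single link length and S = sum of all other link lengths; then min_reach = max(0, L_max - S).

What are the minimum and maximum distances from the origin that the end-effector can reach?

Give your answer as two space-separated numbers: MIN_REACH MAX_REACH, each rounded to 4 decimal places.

Link lengths: [8.2, 8.4]
max_reach = 8.2 + 8.4 = 16.6
L_max = max([8.2, 8.4]) = 8.4
S (sum of others) = 16.6 - 8.4 = 8.2
min_reach = max(0, 8.4 - 8.2) = max(0, 0.2) = 0.2

Answer: 0.2000 16.6000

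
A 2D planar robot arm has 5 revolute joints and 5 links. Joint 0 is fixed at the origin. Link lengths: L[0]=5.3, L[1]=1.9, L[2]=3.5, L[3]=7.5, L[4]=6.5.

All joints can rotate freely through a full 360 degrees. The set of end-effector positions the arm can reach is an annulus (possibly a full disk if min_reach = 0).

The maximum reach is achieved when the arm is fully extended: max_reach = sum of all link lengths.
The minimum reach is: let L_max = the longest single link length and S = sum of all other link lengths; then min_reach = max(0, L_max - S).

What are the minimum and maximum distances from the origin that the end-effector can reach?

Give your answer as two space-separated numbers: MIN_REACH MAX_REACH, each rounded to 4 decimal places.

Answer: 0.0000 24.7000

Derivation:
Link lengths: [5.3, 1.9, 3.5, 7.5, 6.5]
max_reach = 5.3 + 1.9 + 3.5 + 7.5 + 6.5 = 24.7
L_max = max([5.3, 1.9, 3.5, 7.5, 6.5]) = 7.5
S (sum of others) = 24.7 - 7.5 = 17.2
min_reach = max(0, 7.5 - 17.2) = max(0, -9.7) = 0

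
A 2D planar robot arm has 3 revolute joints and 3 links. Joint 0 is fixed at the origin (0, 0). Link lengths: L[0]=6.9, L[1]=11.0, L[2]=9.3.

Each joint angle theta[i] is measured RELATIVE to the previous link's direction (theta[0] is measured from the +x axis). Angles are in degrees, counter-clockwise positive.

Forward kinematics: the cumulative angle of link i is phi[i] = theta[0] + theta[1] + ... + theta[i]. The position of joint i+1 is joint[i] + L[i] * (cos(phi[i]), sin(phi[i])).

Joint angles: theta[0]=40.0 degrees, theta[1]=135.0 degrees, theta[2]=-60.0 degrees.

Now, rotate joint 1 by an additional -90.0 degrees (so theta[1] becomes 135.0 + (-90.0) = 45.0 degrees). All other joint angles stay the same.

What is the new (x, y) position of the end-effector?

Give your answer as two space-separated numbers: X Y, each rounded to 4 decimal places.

joint[0] = (0.0000, 0.0000)  (base)
link 0: phi[0] = 40 = 40 deg
  cos(40 deg) = 0.7660, sin(40 deg) = 0.6428
  joint[1] = (0.0000, 0.0000) + 6.9 * (0.7660, 0.6428) = (0.0000 + 5.2857, 0.0000 + 4.4352) = (5.2857, 4.4352)
link 1: phi[1] = 40 + 45 = 85 deg
  cos(85 deg) = 0.0872, sin(85 deg) = 0.9962
  joint[2] = (5.2857, 4.4352) + 11 * (0.0872, 0.9962) = (5.2857 + 0.9587, 4.4352 + 10.9581) = (6.2444, 15.3934)
link 2: phi[2] = 40 + 45 + -60 = 25 deg
  cos(25 deg) = 0.9063, sin(25 deg) = 0.4226
  joint[3] = (6.2444, 15.3934) + 9.3 * (0.9063, 0.4226) = (6.2444 + 8.4287, 15.3934 + 3.9303) = (14.6731, 19.3237)
End effector: (14.6731, 19.3237)

Answer: 14.6731 19.3237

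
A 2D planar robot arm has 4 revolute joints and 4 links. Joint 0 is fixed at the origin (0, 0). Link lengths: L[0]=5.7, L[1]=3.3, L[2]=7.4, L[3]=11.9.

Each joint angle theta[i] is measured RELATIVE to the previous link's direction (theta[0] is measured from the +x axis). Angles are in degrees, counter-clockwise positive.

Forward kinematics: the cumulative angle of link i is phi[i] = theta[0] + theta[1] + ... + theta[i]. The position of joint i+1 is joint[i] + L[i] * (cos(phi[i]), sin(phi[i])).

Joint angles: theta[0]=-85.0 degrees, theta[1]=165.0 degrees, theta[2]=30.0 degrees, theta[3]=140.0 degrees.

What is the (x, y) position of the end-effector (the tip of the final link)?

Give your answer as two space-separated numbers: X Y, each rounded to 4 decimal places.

Answer: -5.5312 -6.6571

Derivation:
joint[0] = (0.0000, 0.0000)  (base)
link 0: phi[0] = -85 = -85 deg
  cos(-85 deg) = 0.0872, sin(-85 deg) = -0.9962
  joint[1] = (0.0000, 0.0000) + 5.7 * (0.0872, -0.9962) = (0.0000 + 0.4968, 0.0000 + -5.6783) = (0.4968, -5.6783)
link 1: phi[1] = -85 + 165 = 80 deg
  cos(80 deg) = 0.1736, sin(80 deg) = 0.9848
  joint[2] = (0.4968, -5.6783) + 3.3 * (0.1736, 0.9848) = (0.4968 + 0.5730, -5.6783 + 3.2499) = (1.0698, -2.4284)
link 2: phi[2] = -85 + 165 + 30 = 110 deg
  cos(110 deg) = -0.3420, sin(110 deg) = 0.9397
  joint[3] = (1.0698, -2.4284) + 7.4 * (-0.3420, 0.9397) = (1.0698 + -2.5309, -2.4284 + 6.9537) = (-1.4611, 4.5253)
link 3: phi[3] = -85 + 165 + 30 + 140 = 250 deg
  cos(250 deg) = -0.3420, sin(250 deg) = -0.9397
  joint[4] = (-1.4611, 4.5253) + 11.9 * (-0.3420, -0.9397) = (-1.4611 + -4.0700, 4.5253 + -11.1823) = (-5.5312, -6.6571)
End effector: (-5.5312, -6.6571)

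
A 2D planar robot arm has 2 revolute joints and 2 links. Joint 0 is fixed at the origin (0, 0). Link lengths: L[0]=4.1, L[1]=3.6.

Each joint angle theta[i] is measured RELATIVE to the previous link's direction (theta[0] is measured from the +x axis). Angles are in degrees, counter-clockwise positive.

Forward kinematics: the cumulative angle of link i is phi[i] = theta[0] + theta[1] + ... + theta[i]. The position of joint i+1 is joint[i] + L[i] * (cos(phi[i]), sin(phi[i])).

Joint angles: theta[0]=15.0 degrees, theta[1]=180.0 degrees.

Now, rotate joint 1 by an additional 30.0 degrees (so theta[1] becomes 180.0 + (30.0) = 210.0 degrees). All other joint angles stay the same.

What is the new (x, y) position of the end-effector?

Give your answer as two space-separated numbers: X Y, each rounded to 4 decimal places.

Answer: 1.4147 -1.4844

Derivation:
joint[0] = (0.0000, 0.0000)  (base)
link 0: phi[0] = 15 = 15 deg
  cos(15 deg) = 0.9659, sin(15 deg) = 0.2588
  joint[1] = (0.0000, 0.0000) + 4.1 * (0.9659, 0.2588) = (0.0000 + 3.9603, 0.0000 + 1.0612) = (3.9603, 1.0612)
link 1: phi[1] = 15 + 210 = 225 deg
  cos(225 deg) = -0.7071, sin(225 deg) = -0.7071
  joint[2] = (3.9603, 1.0612) + 3.6 * (-0.7071, -0.7071) = (3.9603 + -2.5456, 1.0612 + -2.5456) = (1.4147, -1.4844)
End effector: (1.4147, -1.4844)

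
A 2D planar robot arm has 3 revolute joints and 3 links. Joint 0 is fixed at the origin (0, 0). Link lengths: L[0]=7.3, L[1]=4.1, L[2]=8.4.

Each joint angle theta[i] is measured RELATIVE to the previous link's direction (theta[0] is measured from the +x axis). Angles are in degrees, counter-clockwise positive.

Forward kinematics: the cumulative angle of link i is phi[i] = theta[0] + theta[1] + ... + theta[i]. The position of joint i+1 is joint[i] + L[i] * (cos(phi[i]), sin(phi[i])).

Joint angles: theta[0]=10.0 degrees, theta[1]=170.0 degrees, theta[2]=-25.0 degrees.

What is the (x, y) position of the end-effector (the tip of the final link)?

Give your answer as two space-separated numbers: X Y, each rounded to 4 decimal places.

Answer: -4.5239 4.8176

Derivation:
joint[0] = (0.0000, 0.0000)  (base)
link 0: phi[0] = 10 = 10 deg
  cos(10 deg) = 0.9848, sin(10 deg) = 0.1736
  joint[1] = (0.0000, 0.0000) + 7.3 * (0.9848, 0.1736) = (0.0000 + 7.1891, 0.0000 + 1.2676) = (7.1891, 1.2676)
link 1: phi[1] = 10 + 170 = 180 deg
  cos(180 deg) = -1.0000, sin(180 deg) = 0.0000
  joint[2] = (7.1891, 1.2676) + 4.1 * (-1.0000, 0.0000) = (7.1891 + -4.1000, 1.2676 + 0.0000) = (3.0891, 1.2676)
link 2: phi[2] = 10 + 170 + -25 = 155 deg
  cos(155 deg) = -0.9063, sin(155 deg) = 0.4226
  joint[3] = (3.0891, 1.2676) + 8.4 * (-0.9063, 0.4226) = (3.0891 + -7.6130, 1.2676 + 3.5500) = (-4.5239, 4.8176)
End effector: (-4.5239, 4.8176)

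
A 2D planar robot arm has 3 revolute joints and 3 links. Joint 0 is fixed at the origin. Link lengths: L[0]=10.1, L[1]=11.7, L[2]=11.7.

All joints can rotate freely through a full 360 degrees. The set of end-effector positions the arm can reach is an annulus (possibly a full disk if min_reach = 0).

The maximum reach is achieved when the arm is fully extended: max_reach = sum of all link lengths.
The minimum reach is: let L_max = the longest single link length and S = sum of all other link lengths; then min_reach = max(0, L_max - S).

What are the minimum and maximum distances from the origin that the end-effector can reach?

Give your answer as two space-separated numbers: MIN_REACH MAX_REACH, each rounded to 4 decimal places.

Link lengths: [10.1, 11.7, 11.7]
max_reach = 10.1 + 11.7 + 11.7 = 33.5
L_max = max([10.1, 11.7, 11.7]) = 11.7
S (sum of others) = 33.5 - 11.7 = 21.8
min_reach = max(0, 11.7 - 21.8) = max(0, -10.1) = 0

Answer: 0.0000 33.5000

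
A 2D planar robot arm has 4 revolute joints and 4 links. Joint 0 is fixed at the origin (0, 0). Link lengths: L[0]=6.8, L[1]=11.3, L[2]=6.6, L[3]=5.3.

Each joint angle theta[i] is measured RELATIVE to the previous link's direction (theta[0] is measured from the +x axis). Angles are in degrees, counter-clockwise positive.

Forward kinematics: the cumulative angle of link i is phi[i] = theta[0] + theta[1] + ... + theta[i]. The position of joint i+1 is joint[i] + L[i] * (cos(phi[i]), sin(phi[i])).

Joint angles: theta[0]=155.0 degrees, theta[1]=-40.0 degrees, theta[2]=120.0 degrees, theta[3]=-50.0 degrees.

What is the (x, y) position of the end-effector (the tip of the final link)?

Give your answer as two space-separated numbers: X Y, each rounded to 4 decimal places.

Answer: -20.0039 7.2468

Derivation:
joint[0] = (0.0000, 0.0000)  (base)
link 0: phi[0] = 155 = 155 deg
  cos(155 deg) = -0.9063, sin(155 deg) = 0.4226
  joint[1] = (0.0000, 0.0000) + 6.8 * (-0.9063, 0.4226) = (0.0000 + -6.1629, 0.0000 + 2.8738) = (-6.1629, 2.8738)
link 1: phi[1] = 155 + -40 = 115 deg
  cos(115 deg) = -0.4226, sin(115 deg) = 0.9063
  joint[2] = (-6.1629, 2.8738) + 11.3 * (-0.4226, 0.9063) = (-6.1629 + -4.7756, 2.8738 + 10.2413) = (-10.9385, 13.1151)
link 2: phi[2] = 155 + -40 + 120 = 235 deg
  cos(235 deg) = -0.5736, sin(235 deg) = -0.8192
  joint[3] = (-10.9385, 13.1151) + 6.6 * (-0.5736, -0.8192) = (-10.9385 + -3.7856, 13.1151 + -5.4064) = (-14.7241, 7.7087)
link 3: phi[3] = 155 + -40 + 120 + -50 = 185 deg
  cos(185 deg) = -0.9962, sin(185 deg) = -0.0872
  joint[4] = (-14.7241, 7.7087) + 5.3 * (-0.9962, -0.0872) = (-14.7241 + -5.2798, 7.7087 + -0.4619) = (-20.0039, 7.2468)
End effector: (-20.0039, 7.2468)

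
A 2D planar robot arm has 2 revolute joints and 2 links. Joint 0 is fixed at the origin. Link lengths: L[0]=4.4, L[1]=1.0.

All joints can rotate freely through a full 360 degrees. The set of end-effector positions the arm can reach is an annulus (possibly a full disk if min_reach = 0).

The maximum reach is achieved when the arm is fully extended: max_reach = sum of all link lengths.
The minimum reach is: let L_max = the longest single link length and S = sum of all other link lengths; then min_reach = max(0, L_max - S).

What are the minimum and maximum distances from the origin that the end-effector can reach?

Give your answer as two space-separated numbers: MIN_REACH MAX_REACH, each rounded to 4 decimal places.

Answer: 3.4000 5.4000

Derivation:
Link lengths: [4.4, 1.0]
max_reach = 4.4 + 1 = 5.4
L_max = max([4.4, 1.0]) = 4.4
S (sum of others) = 5.4 - 4.4 = 1
min_reach = max(0, 4.4 - 1) = max(0, 3.4) = 3.4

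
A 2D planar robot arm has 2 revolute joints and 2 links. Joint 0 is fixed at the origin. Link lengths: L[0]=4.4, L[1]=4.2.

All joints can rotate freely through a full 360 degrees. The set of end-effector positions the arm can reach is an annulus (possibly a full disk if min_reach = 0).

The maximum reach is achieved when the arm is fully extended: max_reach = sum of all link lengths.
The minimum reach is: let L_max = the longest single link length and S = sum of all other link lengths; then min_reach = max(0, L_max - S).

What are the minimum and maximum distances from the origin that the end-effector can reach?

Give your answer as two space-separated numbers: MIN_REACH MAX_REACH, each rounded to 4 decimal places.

Answer: 0.2000 8.6000

Derivation:
Link lengths: [4.4, 4.2]
max_reach = 4.4 + 4.2 = 8.6
L_max = max([4.4, 4.2]) = 4.4
S (sum of others) = 8.6 - 4.4 = 4.2
min_reach = max(0, 4.4 - 4.2) = max(0, 0.2) = 0.2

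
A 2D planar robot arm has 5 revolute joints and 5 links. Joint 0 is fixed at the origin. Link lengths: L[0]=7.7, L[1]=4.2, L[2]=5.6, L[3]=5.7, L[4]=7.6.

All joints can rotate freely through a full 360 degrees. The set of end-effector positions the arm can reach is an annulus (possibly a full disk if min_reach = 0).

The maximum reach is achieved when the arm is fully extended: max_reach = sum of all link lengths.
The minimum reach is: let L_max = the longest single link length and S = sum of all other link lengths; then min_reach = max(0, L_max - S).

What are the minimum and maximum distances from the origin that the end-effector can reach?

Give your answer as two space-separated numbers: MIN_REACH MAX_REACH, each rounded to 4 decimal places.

Answer: 0.0000 30.8000

Derivation:
Link lengths: [7.7, 4.2, 5.6, 5.7, 7.6]
max_reach = 7.7 + 4.2 + 5.6 + 5.7 + 7.6 = 30.8
L_max = max([7.7, 4.2, 5.6, 5.7, 7.6]) = 7.7
S (sum of others) = 30.8 - 7.7 = 23.1
min_reach = max(0, 7.7 - 23.1) = max(0, -15.4) = 0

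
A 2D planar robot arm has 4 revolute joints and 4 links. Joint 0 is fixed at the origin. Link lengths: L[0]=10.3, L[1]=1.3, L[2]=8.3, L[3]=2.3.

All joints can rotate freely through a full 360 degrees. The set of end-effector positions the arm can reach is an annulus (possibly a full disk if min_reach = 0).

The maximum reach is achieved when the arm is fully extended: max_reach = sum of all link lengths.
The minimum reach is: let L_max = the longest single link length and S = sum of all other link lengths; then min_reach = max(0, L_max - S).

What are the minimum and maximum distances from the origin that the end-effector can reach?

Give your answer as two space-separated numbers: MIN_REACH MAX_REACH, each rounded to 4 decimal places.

Link lengths: [10.3, 1.3, 8.3, 2.3]
max_reach = 10.3 + 1.3 + 8.3 + 2.3 = 22.2
L_max = max([10.3, 1.3, 8.3, 2.3]) = 10.3
S (sum of others) = 22.2 - 10.3 = 11.9
min_reach = max(0, 10.3 - 11.9) = max(0, -1.6) = 0

Answer: 0.0000 22.2000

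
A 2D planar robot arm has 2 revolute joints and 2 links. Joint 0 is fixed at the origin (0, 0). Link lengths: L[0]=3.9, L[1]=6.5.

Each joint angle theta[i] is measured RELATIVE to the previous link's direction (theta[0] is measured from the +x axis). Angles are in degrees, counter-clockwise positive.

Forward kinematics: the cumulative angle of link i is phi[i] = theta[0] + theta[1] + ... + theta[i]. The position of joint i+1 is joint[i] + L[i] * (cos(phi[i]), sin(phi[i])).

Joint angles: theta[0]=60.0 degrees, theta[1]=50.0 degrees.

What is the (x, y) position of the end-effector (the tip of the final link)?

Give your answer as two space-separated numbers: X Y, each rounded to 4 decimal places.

joint[0] = (0.0000, 0.0000)  (base)
link 0: phi[0] = 60 = 60 deg
  cos(60 deg) = 0.5000, sin(60 deg) = 0.8660
  joint[1] = (0.0000, 0.0000) + 3.9 * (0.5000, 0.8660) = (0.0000 + 1.9500, 0.0000 + 3.3775) = (1.9500, 3.3775)
link 1: phi[1] = 60 + 50 = 110 deg
  cos(110 deg) = -0.3420, sin(110 deg) = 0.9397
  joint[2] = (1.9500, 3.3775) + 6.5 * (-0.3420, 0.9397) = (1.9500 + -2.2231, 3.3775 + 6.1080) = (-0.2731, 9.4855)
End effector: (-0.2731, 9.4855)

Answer: -0.2731 9.4855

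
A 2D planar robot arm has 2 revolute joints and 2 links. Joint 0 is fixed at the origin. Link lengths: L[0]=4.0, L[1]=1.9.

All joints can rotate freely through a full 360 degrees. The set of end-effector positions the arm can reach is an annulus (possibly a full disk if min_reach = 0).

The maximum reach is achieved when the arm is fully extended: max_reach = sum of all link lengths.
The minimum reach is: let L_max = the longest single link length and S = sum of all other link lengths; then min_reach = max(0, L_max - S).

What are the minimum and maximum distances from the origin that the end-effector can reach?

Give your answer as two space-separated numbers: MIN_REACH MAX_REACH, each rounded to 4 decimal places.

Link lengths: [4.0, 1.9]
max_reach = 4 + 1.9 = 5.9
L_max = max([4.0, 1.9]) = 4
S (sum of others) = 5.9 - 4 = 1.9
min_reach = max(0, 4 - 1.9) = max(0, 2.1) = 2.1

Answer: 2.1000 5.9000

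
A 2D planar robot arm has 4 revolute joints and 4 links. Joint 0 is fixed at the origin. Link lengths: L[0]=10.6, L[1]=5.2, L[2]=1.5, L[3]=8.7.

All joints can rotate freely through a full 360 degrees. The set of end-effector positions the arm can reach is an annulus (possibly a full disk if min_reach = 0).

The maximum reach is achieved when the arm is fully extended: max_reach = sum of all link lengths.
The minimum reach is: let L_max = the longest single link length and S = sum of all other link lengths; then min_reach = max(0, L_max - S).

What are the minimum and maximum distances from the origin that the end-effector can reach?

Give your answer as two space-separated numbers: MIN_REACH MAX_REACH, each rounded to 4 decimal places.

Link lengths: [10.6, 5.2, 1.5, 8.7]
max_reach = 10.6 + 5.2 + 1.5 + 8.7 = 26
L_max = max([10.6, 5.2, 1.5, 8.7]) = 10.6
S (sum of others) = 26 - 10.6 = 15.4
min_reach = max(0, 10.6 - 15.4) = max(0, -4.8) = 0

Answer: 0.0000 26.0000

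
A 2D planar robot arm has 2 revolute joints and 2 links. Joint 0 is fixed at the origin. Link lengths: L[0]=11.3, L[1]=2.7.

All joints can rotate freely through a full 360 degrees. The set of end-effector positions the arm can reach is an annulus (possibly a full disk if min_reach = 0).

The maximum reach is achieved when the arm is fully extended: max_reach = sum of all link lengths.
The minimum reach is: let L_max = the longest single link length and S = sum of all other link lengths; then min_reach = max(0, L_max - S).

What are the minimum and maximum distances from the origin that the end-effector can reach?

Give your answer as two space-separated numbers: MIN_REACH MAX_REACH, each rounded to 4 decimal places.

Answer: 8.6000 14.0000

Derivation:
Link lengths: [11.3, 2.7]
max_reach = 11.3 + 2.7 = 14
L_max = max([11.3, 2.7]) = 11.3
S (sum of others) = 14 - 11.3 = 2.7
min_reach = max(0, 11.3 - 2.7) = max(0, 8.6) = 8.6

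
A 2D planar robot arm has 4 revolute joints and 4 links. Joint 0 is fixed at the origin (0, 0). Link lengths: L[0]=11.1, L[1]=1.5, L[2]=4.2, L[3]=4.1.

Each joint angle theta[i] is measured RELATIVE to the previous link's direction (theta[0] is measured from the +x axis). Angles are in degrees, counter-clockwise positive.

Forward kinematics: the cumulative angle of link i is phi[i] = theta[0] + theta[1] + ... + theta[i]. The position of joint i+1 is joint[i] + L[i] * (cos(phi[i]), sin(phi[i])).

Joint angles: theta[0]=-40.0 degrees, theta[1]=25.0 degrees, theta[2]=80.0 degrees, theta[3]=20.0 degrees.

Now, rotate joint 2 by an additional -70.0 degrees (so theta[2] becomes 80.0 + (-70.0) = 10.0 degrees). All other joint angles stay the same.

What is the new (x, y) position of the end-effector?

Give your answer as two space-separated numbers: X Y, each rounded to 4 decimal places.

joint[0] = (0.0000, 0.0000)  (base)
link 0: phi[0] = -40 = -40 deg
  cos(-40 deg) = 0.7660, sin(-40 deg) = -0.6428
  joint[1] = (0.0000, 0.0000) + 11.1 * (0.7660, -0.6428) = (0.0000 + 8.5031, 0.0000 + -7.1349) = (8.5031, -7.1349)
link 1: phi[1] = -40 + 25 = -15 deg
  cos(-15 deg) = 0.9659, sin(-15 deg) = -0.2588
  joint[2] = (8.5031, -7.1349) + 1.5 * (0.9659, -0.2588) = (8.5031 + 1.4489, -7.1349 + -0.3882) = (9.9520, -7.5232)
link 2: phi[2] = -40 + 25 + 10 = -5 deg
  cos(-5 deg) = 0.9962, sin(-5 deg) = -0.0872
  joint[3] = (9.9520, -7.5232) + 4.2 * (0.9962, -0.0872) = (9.9520 + 4.1840, -7.5232 + -0.3661) = (14.1360, -7.8892)
link 3: phi[3] = -40 + 25 + 10 + 20 = 15 deg
  cos(15 deg) = 0.9659, sin(15 deg) = 0.2588
  joint[4] = (14.1360, -7.8892) + 4.1 * (0.9659, 0.2588) = (14.1360 + 3.9603, -7.8892 + 1.0612) = (18.0963, -6.8281)
End effector: (18.0963, -6.8281)

Answer: 18.0963 -6.8281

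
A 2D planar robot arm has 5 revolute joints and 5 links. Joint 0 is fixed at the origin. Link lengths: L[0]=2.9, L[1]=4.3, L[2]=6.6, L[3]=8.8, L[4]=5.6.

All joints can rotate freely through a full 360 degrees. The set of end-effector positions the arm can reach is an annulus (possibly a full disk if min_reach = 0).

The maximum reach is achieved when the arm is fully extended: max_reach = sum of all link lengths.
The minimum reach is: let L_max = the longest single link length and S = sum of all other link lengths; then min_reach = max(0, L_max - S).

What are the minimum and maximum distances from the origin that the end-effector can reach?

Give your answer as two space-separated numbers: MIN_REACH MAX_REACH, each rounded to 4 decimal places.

Answer: 0.0000 28.2000

Derivation:
Link lengths: [2.9, 4.3, 6.6, 8.8, 5.6]
max_reach = 2.9 + 4.3 + 6.6 + 8.8 + 5.6 = 28.2
L_max = max([2.9, 4.3, 6.6, 8.8, 5.6]) = 8.8
S (sum of others) = 28.2 - 8.8 = 19.4
min_reach = max(0, 8.8 - 19.4) = max(0, -10.6) = 0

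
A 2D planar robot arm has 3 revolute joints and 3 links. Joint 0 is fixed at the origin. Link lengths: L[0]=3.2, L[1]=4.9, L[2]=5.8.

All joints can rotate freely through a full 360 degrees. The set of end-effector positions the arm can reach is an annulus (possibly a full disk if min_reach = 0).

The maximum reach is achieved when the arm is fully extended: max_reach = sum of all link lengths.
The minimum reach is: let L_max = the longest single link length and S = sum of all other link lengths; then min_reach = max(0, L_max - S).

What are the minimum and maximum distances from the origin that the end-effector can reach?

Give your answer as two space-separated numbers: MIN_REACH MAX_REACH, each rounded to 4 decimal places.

Answer: 0.0000 13.9000

Derivation:
Link lengths: [3.2, 4.9, 5.8]
max_reach = 3.2 + 4.9 + 5.8 = 13.9
L_max = max([3.2, 4.9, 5.8]) = 5.8
S (sum of others) = 13.9 - 5.8 = 8.1
min_reach = max(0, 5.8 - 8.1) = max(0, -2.3) = 0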